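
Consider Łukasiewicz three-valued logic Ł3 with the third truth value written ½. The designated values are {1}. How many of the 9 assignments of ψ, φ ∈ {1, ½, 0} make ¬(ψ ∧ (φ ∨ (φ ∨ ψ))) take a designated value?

Designated under: (ψ=0, φ=1); (ψ=0, φ=½); (ψ=0, φ=0).

3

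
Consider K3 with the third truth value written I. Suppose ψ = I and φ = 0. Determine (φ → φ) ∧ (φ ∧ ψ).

φ → φ = 0 → 0 = 1
φ ∧ ψ = 0 ∧ I = 0
(φ → φ) ∧ (φ ∧ ψ) = 1 ∧ 0 = 0

0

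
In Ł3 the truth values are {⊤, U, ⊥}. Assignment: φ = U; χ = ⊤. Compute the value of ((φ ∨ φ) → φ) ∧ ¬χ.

φ ∨ φ = U ∨ U = U
(φ ∨ φ) → φ = U → U = ⊤  [min(1, 1−½+½)]
¬χ = ¬⊤ = ⊥
((φ ∨ φ) → φ) ∧ ¬χ = ⊤ ∧ ⊥ = ⊥

⊥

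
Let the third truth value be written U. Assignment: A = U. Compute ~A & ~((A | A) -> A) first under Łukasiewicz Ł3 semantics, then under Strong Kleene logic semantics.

⊥; U

In Łukasiewicz Ł3: ~A = ~U = U
A | A = U | U = U
(A | A) -> A = U -> U = ⊤
~((A | A) -> A) = ~⊤ = ⊥
~A & ~((A | A) -> A) = U & ⊥ = ⊥
In Strong Kleene logic: ~A = ~U = U
A | A = U | U = U
(A | A) -> A = U -> U = U  [~U | U]
~((A | A) -> A) = ~U = U
~A & ~((A | A) -> A) = U & U = U
They differ because Łukasiewicz Ł3 and Strong Kleene logic treat U differently under implication.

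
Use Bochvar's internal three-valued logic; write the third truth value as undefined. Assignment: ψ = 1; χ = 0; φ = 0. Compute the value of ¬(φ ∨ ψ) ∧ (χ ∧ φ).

φ ∨ ψ = 0 ∨ 1 = 1
¬(φ ∨ ψ) = ¬1 = 0
χ ∧ φ = 0 ∧ 0 = 0
¬(φ ∨ ψ) ∧ (χ ∧ φ) = 0 ∧ 0 = 0

0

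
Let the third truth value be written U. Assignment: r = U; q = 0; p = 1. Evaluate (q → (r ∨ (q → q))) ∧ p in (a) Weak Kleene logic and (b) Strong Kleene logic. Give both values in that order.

In Weak Kleene logic: q → q = 0 → 0 = 1
r ∨ (q → q) = U ∨ 1 = U
q → (r ∨ (q → q)) = 0 → U = U  [any arg is the third value ⇒ result is the third value]
(q → (r ∨ (q → q))) ∧ p = U ∧ 1 = U
In Strong Kleene logic: q → q = 0 → 0 = 1
r ∨ (q → q) = U ∨ 1 = 1
q → (r ∨ (q → q)) = 0 → 1 = 1
(q → (r ∨ (q → q))) ∧ p = 1 ∧ 1 = 1
They differ because Weak Kleene logic and Strong Kleene logic treat U differently under the binary connectives.

U; 1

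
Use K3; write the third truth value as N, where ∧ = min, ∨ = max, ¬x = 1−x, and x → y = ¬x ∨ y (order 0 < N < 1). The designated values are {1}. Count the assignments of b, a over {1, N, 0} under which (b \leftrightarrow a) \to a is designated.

4

Designated under: (b=1, a=1); (b=1, a=0); (b=N, a=1); (b=0, a=1).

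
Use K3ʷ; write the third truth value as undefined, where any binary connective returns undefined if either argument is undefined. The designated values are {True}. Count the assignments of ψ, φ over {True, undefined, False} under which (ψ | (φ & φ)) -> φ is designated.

Designated under: (ψ=True, φ=True); (ψ=False, φ=True); (ψ=False, φ=False).

3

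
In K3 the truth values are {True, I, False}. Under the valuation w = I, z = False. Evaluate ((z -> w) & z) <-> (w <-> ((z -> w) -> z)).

z -> w = False -> I = True  [~False | I]
(z -> w) & z = True & False = False
z -> w = False -> I = True
(z -> w) -> z = True -> False = False
w <-> ((z -> w) -> z) = I <-> False = I
((z -> w) & z) <-> (w <-> ((z -> w) -> z)) = False <-> I = I

I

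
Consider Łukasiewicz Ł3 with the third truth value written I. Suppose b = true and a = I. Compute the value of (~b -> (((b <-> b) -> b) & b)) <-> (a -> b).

~b = ~true = false
b <-> b = true <-> true = true
(b <-> b) -> b = true -> true = true
((b <-> b) -> b) & b = true & true = true
~b -> (((b <-> b) -> b) & b) = false -> true = true
a -> b = I -> true = true  [min(1, 1−½+1)]
(~b -> (((b <-> b) -> b) & b)) <-> (a -> b) = true <-> true = true

true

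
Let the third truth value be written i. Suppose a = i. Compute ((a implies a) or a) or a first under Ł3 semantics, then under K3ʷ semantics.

In Ł3: a implies a = i implies i = true  [min(1, 1−½+½)]
(a implies a) or a = true or i = true
((a implies a) or a) or a = true or i = true
In K3ʷ: a implies a = i implies i = i  [any arg is the third value ⇒ result is the third value]
(a implies a) or a = i or i = i
((a implies a) or a) or a = i or i = i
They differ because Ł3 and K3ʷ treat i differently under the binary connectives.

true; i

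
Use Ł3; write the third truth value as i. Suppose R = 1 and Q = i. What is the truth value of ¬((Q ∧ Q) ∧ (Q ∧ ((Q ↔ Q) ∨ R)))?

i

Q ∧ Q = i ∧ i = i
Q ↔ Q = i ↔ i = 1  [1 − |½−½|]
(Q ↔ Q) ∨ R = 1 ∨ 1 = 1
Q ∧ ((Q ↔ Q) ∨ R) = i ∧ 1 = i
(Q ∧ Q) ∧ (Q ∧ ((Q ↔ Q) ∨ R)) = i ∧ i = i
¬((Q ∧ Q) ∧ (Q ∧ ((Q ↔ Q) ∨ R))) = ¬i = i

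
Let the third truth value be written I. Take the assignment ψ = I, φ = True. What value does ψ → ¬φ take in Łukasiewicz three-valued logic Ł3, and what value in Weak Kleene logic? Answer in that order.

In Łukasiewicz three-valued logic Ł3: ¬φ = ¬True = False
ψ → ¬φ = I → False = I
In Weak Kleene logic: ¬φ = ¬True = False
ψ → ¬φ = I → False = I

I; I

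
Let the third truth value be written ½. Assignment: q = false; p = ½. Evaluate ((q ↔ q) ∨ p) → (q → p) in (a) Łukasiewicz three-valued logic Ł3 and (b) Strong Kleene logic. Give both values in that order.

true; true

In Łukasiewicz three-valued logic Ł3: q ↔ q = false ↔ false = true
(q ↔ q) ∨ p = true ∨ ½ = true
q → p = false → ½ = true  [min(1, 1−0+½)]
((q ↔ q) ∨ p) → (q → p) = true → true = true
In Strong Kleene logic: q ↔ q = false ↔ false = true
(q ↔ q) ∨ p = true ∨ ½ = true
q → p = false → ½ = true
((q ↔ q) ∨ p) → (q → p) = true → true = true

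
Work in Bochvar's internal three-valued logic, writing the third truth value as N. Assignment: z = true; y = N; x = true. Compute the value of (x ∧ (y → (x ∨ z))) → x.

N

x ∨ z = true ∨ true = true
y → (x ∨ z) = N → true = N  [any arg is the third value ⇒ result is the third value]
x ∧ (y → (x ∨ z)) = true ∧ N = N
(x ∧ (y → (x ∨ z))) → x = N → true = N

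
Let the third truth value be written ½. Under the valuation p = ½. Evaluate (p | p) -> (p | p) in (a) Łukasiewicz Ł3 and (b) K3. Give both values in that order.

In Łukasiewicz Ł3: p | p = ½ | ½ = ½
p | p = ½ | ½ = ½
(p | p) -> (p | p) = ½ -> ½ = true
In K3: p | p = ½ | ½ = ½
p | p = ½ | ½ = ½
(p | p) -> (p | p) = ½ -> ½ = ½  [~½ | ½]
They differ because Łukasiewicz Ł3 and K3 treat ½ differently under implication.

true; ½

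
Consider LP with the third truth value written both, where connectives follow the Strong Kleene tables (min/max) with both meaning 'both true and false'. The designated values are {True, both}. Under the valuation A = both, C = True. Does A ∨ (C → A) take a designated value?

C → A = True → both = both  [¬True ∨ both]
A ∨ (C → A) = both ∨ both = both
both ∈ {True, both}.

Yes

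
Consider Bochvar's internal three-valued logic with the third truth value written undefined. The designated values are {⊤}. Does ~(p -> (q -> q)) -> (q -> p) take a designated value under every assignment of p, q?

Countermodel: p=⊤, q=undefined gives undefined, which is not designated.

No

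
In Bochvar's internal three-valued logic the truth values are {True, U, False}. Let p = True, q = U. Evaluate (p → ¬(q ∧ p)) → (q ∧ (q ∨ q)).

U

q ∧ p = U ∧ True = U
¬(q ∧ p) = ¬U = U
p → ¬(q ∧ p) = True → U = U  [any arg is the third value ⇒ result is the third value]
q ∨ q = U ∨ U = U
q ∧ (q ∨ q) = U ∧ U = U
(p → ¬(q ∧ p)) → (q ∧ (q ∨ q)) = U → U = U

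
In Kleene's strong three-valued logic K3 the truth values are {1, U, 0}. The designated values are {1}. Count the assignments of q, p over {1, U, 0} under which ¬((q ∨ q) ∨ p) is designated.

1

Designated under: (q=0, p=0).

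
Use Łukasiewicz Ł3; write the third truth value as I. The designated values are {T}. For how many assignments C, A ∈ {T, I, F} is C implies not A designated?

Of the 9 assignments, 6 give a value in {T}.

6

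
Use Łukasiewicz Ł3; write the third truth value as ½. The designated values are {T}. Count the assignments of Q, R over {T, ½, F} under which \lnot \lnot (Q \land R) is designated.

1

Designated under: (Q=T, R=T).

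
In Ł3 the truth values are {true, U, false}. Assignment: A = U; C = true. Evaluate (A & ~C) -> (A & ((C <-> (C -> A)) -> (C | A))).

~C = ~true = false
A & ~C = U & false = false
C -> A = true -> U = U
C <-> (C -> A) = true <-> U = U
C | A = true | U = true
(C <-> (C -> A)) -> (C | A) = U -> true = true
A & ((C <-> (C -> A)) -> (C | A)) = U & true = U
(A & ~C) -> (A & ((C <-> (C -> A)) -> (C | A))) = false -> U = true

true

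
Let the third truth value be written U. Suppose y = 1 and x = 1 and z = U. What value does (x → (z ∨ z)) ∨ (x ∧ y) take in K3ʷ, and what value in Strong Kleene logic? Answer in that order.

In K3ʷ: z ∨ z = U ∨ U = U
x → (z ∨ z) = 1 → U = U  [any arg is the third value ⇒ result is the third value]
x ∧ y = 1 ∧ 1 = 1
(x → (z ∨ z)) ∨ (x ∧ y) = U ∨ 1 = U
In Strong Kleene logic: z ∨ z = U ∨ U = U
x → (z ∨ z) = 1 → U = U
x ∧ y = 1 ∧ 1 = 1
(x → (z ∨ z)) ∨ (x ∧ y) = U ∨ 1 = 1
They differ because K3ʷ and Strong Kleene logic treat U differently under the binary connectives.

U; 1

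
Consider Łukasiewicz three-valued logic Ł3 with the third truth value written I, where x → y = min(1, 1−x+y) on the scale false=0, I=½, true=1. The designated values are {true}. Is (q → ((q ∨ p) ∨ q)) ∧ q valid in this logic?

Countermodel: q=I, p=true gives I, which is not designated.

No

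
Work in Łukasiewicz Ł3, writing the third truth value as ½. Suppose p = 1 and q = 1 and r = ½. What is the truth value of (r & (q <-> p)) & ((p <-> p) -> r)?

q <-> p = 1 <-> 1 = 1
r & (q <-> p) = ½ & 1 = ½
p <-> p = 1 <-> 1 = 1
(p <-> p) -> r = 1 -> ½ = ½  [min(1, 1−1+½)]
(r & (q <-> p)) & ((p <-> p) -> r) = ½ & ½ = ½

½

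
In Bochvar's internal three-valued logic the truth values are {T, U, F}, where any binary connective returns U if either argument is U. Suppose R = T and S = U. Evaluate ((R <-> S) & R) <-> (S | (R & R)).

U

R <-> S = T <-> U = U
(R <-> S) & R = U & T = U
R & R = T & T = T
S | (R & R) = U | T = U
((R <-> S) & R) <-> (S | (R & R)) = U <-> U = U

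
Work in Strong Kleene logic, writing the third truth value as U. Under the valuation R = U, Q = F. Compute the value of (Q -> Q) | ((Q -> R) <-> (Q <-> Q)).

Q -> Q = F -> F = T
Q -> R = F -> U = T  [~F | U]
Q <-> Q = F <-> F = T
(Q -> R) <-> (Q <-> Q) = T <-> T = T
(Q -> Q) | ((Q -> R) <-> (Q <-> Q)) = T | T = T

T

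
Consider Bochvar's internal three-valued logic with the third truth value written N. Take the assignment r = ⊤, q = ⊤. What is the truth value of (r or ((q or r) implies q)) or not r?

q or r = ⊤ or ⊤ = ⊤
(q or r) implies q = ⊤ implies ⊤ = ⊤
r or ((q or r) implies q) = ⊤ or ⊤ = ⊤
not r = not ⊤ = ⊥
(r or ((q or r) implies q)) or not r = ⊤ or ⊥ = ⊤

⊤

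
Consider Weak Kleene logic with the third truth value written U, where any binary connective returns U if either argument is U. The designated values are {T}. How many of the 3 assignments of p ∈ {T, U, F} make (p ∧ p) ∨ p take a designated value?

p=T: T ✓
p=U: U ·
p=F: F ·

1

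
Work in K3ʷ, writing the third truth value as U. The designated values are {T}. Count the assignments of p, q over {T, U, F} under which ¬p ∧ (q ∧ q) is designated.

Designated under: (p=F, q=T).

1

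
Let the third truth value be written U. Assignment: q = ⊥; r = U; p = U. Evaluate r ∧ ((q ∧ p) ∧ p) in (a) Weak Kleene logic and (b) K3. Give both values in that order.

U; ⊥

In Weak Kleene logic: q ∧ p = ⊥ ∧ U = U
(q ∧ p) ∧ p = U ∧ U = U
r ∧ ((q ∧ p) ∧ p) = U ∧ U = U
In K3: q ∧ p = ⊥ ∧ U = ⊥
(q ∧ p) ∧ p = ⊥ ∧ U = ⊥
r ∧ ((q ∧ p) ∧ p) = U ∧ ⊥ = ⊥
They differ because Weak Kleene logic and K3 treat U differently under the binary connectives.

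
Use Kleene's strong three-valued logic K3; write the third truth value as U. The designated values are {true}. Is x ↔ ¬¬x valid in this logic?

No

Countermodel: x=U gives U, which is not designated.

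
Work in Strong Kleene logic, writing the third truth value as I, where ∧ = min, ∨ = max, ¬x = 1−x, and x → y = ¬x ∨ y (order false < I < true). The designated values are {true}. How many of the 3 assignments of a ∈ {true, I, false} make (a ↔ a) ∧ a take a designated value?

a=true: true ✓
a=I: I ·
a=false: false ·

1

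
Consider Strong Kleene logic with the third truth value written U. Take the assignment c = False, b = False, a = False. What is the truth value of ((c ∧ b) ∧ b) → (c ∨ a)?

c ∧ b = False ∧ False = False
(c ∧ b) ∧ b = False ∧ False = False
c ∨ a = False ∨ False = False
((c ∧ b) ∧ b) → (c ∨ a) = False → False = True

True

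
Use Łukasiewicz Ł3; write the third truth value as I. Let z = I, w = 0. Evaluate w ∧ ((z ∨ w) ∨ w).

0

z ∨ w = I ∨ 0 = I
(z ∨ w) ∨ w = I ∨ 0 = I
w ∧ ((z ∨ w) ∨ w) = 0 ∧ I = 0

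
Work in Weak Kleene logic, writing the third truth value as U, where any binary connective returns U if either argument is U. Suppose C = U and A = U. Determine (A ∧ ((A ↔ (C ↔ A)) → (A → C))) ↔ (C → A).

C ↔ A = U ↔ U = U
A ↔ (C ↔ A) = U ↔ U = U
A → C = U → U = U  [any arg is the third value ⇒ result is the third value]
(A ↔ (C ↔ A)) → (A → C) = U → U = U
A ∧ ((A ↔ (C ↔ A)) → (A → C)) = U ∧ U = U
C → A = U → U = U
(A ∧ ((A ↔ (C ↔ A)) → (A → C))) ↔ (C → A) = U ↔ U = U

U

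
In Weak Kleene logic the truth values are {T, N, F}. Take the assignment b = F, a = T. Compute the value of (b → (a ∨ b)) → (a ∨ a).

T

a ∨ b = T ∨ F = T
b → (a ∨ b) = F → T = T
a ∨ a = T ∨ T = T
(b → (a ∨ b)) → (a ∨ a) = T → T = T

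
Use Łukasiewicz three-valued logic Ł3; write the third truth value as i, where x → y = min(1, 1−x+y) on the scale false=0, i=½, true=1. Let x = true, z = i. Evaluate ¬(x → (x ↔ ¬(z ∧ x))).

z ∧ x = i ∧ true = i
¬(z ∧ x) = ¬i = i
x ↔ ¬(z ∧ x) = true ↔ i = i  [1 − |1−½|]
x → (x ↔ ¬(z ∧ x)) = true → i = i
¬(x → (x ↔ ¬(z ∧ x))) = ¬i = i

i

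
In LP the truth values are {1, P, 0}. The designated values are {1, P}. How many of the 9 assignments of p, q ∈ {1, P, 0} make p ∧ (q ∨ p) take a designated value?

6

Of the 9 assignments, 6 give a value in {1, P}.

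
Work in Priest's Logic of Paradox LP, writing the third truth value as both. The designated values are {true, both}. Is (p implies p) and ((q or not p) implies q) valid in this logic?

No

Countermodel: p=false, q=false gives false, which is not designated.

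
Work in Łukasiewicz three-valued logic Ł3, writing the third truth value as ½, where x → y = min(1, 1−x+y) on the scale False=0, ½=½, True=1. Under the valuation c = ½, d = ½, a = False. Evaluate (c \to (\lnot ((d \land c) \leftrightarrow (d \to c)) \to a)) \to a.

False

d \land c = ½ \land ½ = ½
d \to c = ½ \to ½ = True
(d \land c) \leftrightarrow (d \to c) = ½ \leftrightarrow True = ½
\lnot ((d \land c) \leftrightarrow (d \to c)) = \lnot ½ = ½
\lnot ((d \land c) \leftrightarrow (d \to c)) \to a = ½ \to False = ½
c \to (\lnot ((d \land c) \leftrightarrow (d \to c)) \to a) = ½ \to ½ = True
(c \to (\lnot ((d \land c) \leftrightarrow (d \to c)) \to a)) \to a = True \to False = False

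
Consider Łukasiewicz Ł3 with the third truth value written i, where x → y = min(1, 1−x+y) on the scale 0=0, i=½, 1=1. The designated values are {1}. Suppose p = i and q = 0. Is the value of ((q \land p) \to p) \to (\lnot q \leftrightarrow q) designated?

q \land p = 0 \land i = 0
(q \land p) \to p = 0 \to i = 1  [min(1, 1−0+½)]
\lnot q = \lnot 0 = 1
\lnot q \leftrightarrow q = 1 \leftrightarrow 0 = 0
((q \land p) \to p) \to (\lnot q \leftrightarrow q) = 1 \to 0 = 0
0 ∉ {1}.

No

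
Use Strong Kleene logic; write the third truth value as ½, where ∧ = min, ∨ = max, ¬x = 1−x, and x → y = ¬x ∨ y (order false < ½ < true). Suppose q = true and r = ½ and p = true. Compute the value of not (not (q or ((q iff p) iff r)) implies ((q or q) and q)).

q iff p = true iff true = true
(q iff p) iff r = true iff ½ = ½
q or ((q iff p) iff r) = true or ½ = true
not (q or ((q iff p) iff r)) = not true = false
q or q = true or true = true
(q or q) and q = true and true = true
not (q or ((q iff p) iff r)) implies ((q or q) and q) = false implies true = true
not (not (q or ((q iff p) iff r)) implies ((q or q) and q)) = not true = false

false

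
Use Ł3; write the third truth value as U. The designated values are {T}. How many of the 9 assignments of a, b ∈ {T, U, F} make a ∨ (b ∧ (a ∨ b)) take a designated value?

5

Of the 9 assignments, 5 give a value in {T}.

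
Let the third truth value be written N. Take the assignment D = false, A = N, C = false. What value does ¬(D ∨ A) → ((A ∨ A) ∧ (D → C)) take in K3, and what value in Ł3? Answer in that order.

In K3: D ∨ A = false ∨ N = N
¬(D ∨ A) = ¬N = N
A ∨ A = N ∨ N = N
D → C = false → false = true
(A ∨ A) ∧ (D → C) = N ∧ true = N
¬(D ∨ A) → ((A ∨ A) ∧ (D → C)) = N → N = N
In Ł3: D ∨ A = false ∨ N = N
¬(D ∨ A) = ¬N = N
A ∨ A = N ∨ N = N
D → C = false → false = true
(A ∨ A) ∧ (D → C) = N ∧ true = N
¬(D ∨ A) → ((A ∨ A) ∧ (D → C)) = N → N = true
They differ because K3 and Ł3 treat N differently under implication.

N; true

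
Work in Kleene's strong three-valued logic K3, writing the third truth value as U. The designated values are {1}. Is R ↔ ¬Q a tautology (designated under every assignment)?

No

Countermodel: R=1, Q=1 gives 0, which is not designated.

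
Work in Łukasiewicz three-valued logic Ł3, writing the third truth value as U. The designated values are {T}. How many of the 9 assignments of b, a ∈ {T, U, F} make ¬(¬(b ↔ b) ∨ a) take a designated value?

3

Designated under: (b=T, a=F); (b=U, a=F); (b=F, a=F).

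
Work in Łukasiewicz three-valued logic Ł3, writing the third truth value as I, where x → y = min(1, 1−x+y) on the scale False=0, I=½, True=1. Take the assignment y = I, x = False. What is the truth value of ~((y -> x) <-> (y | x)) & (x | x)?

y -> x = I -> False = I  [min(1, 1−½+0)]
y | x = I | False = I
(y -> x) <-> (y | x) = I <-> I = True
~((y -> x) <-> (y | x)) = ~True = False
x | x = False | False = False
~((y -> x) <-> (y | x)) & (x | x) = False & False = False

False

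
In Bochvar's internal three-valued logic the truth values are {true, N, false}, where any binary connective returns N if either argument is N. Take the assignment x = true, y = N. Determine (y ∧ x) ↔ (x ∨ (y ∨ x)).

y ∧ x = N ∧ true = N
y ∨ x = N ∨ true = N
x ∨ (y ∨ x) = true ∨ N = N
(y ∧ x) ↔ (x ∨ (y ∨ x)) = N ↔ N = N

N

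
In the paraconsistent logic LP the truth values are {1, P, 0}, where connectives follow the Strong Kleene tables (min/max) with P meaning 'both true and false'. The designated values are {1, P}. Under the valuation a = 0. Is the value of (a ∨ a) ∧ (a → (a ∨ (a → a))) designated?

No

a ∨ a = 0 ∨ 0 = 0
a → a = 0 → 0 = 1
a ∨ (a → a) = 0 ∨ 1 = 1
a → (a ∨ (a → a)) = 0 → 1 = 1
(a ∨ a) ∧ (a → (a ∨ (a → a))) = 0 ∧ 1 = 0
0 ∉ {1, P}.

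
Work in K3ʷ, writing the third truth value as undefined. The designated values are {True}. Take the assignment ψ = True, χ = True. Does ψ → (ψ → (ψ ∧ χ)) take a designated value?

ψ ∧ χ = True ∧ True = True
ψ → (ψ ∧ χ) = True → True = True
ψ → (ψ → (ψ ∧ χ)) = True → True = True
True ∈ {True}.

Yes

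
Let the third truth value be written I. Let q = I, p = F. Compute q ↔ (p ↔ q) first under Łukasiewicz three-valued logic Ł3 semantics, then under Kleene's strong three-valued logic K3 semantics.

T; I

In Łukasiewicz three-valued logic Ł3: p ↔ q = F ↔ I = I  [1 − |0−½|]
q ↔ (p ↔ q) = I ↔ I = T
In Kleene's strong three-valued logic K3: p ↔ q = F ↔ I = I
q ↔ (p ↔ q) = I ↔ I = I
They differ because Łukasiewicz three-valued logic Ł3 and Kleene's strong three-valued logic K3 treat I differently under implication.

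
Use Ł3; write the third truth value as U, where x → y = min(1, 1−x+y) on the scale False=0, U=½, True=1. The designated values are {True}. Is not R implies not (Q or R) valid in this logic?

Countermodel: R=U, Q=True gives U, which is not designated.

No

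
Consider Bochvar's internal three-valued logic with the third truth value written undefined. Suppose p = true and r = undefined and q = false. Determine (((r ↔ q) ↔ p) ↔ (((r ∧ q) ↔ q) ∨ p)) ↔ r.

r ↔ q = undefined ↔ false = undefined
(r ↔ q) ↔ p = undefined ↔ true = undefined
r ∧ q = undefined ∧ false = undefined
(r ∧ q) ↔ q = undefined ↔ false = undefined
((r ∧ q) ↔ q) ∨ p = undefined ∨ true = undefined
((r ↔ q) ↔ p) ↔ (((r ∧ q) ↔ q) ∨ p) = undefined ↔ undefined = undefined
(((r ↔ q) ↔ p) ↔ (((r ∧ q) ↔ q) ∨ p)) ↔ r = undefined ↔ undefined = undefined

undefined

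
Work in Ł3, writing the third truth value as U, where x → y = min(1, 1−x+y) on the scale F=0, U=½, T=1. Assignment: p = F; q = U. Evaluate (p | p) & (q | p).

p | p = F | F = F
q | p = U | F = U
(p | p) & (q | p) = F & U = F

F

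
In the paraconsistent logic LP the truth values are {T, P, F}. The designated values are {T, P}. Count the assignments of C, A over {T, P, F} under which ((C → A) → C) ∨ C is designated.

6

Of the 9 assignments, 6 give a value in {T, P}.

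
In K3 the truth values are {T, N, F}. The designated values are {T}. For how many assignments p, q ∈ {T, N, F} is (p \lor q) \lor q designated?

Of the 9 assignments, 5 give a value in {T}.

5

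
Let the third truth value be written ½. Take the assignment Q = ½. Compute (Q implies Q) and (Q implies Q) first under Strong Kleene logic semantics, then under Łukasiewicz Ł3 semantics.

In Strong Kleene logic: Q implies Q = ½ implies ½ = ½
Q implies Q = ½ implies ½ = ½
(Q implies Q) and (Q implies Q) = ½ and ½ = ½
In Łukasiewicz Ł3: Q implies Q = ½ implies ½ = T  [min(1, 1−½+½)]
Q implies Q = ½ implies ½ = T
(Q implies Q) and (Q implies Q) = T and T = T
They differ because Strong Kleene logic and Łukasiewicz Ł3 treat ½ differently under implication.

½; T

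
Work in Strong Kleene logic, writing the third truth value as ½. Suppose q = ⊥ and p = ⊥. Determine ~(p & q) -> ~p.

⊤

p & q = ⊥ & ⊥ = ⊥
~(p & q) = ~⊥ = ⊤
~p = ~⊥ = ⊤
~(p & q) -> ~p = ⊤ -> ⊤ = ⊤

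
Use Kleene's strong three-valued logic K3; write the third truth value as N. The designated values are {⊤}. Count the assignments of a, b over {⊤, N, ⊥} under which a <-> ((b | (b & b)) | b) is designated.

2

Designated under: (a=⊤, b=⊤); (a=⊥, b=⊥).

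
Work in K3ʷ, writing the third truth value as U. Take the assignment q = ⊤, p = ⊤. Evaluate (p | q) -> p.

⊤

p | q = ⊤ | ⊤ = ⊤
(p | q) -> p = ⊤ -> ⊤ = ⊤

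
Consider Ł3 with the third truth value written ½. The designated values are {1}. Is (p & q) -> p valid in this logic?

Yes

Every assignment of p, q over {1, ½, 0} gives a value in {1}.
In particular, with p=½, q=½: (p & q) -> p = 1.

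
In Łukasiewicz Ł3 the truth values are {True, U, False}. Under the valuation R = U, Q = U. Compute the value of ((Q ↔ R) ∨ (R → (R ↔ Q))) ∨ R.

True

Q ↔ R = U ↔ U = True  [1 − |½−½|]
R ↔ Q = U ↔ U = True
R → (R ↔ Q) = U → True = True
(Q ↔ R) ∨ (R → (R ↔ Q)) = True ∨ True = True
((Q ↔ R) ∨ (R → (R ↔ Q))) ∨ R = True ∨ U = True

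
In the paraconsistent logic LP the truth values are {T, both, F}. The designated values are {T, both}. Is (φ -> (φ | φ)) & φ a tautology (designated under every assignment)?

Countermodel: φ=F gives F, which is not designated.

No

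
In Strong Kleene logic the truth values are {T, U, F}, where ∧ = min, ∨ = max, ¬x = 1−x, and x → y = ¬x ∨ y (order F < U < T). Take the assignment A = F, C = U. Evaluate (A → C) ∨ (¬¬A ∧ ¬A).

T

A → C = F → U = T  [¬F ∨ U]
¬A = ¬F = T
¬¬A = ¬T = F
¬A = ¬F = T
¬¬A ∧ ¬A = F ∧ T = F
(A → C) ∨ (¬¬A ∧ ¬A) = T ∨ F = T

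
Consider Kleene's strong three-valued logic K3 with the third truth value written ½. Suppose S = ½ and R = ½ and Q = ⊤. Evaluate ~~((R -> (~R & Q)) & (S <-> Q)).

½

~R = ~½ = ½
~R & Q = ½ & ⊤ = ½
R -> (~R & Q) = ½ -> ½ = ½  [~½ | ½]
S <-> Q = ½ <-> ⊤ = ½
(R -> (~R & Q)) & (S <-> Q) = ½ & ½ = ½
~((R -> (~R & Q)) & (S <-> Q)) = ~½ = ½
~~((R -> (~R & Q)) & (S <-> Q)) = ~½ = ½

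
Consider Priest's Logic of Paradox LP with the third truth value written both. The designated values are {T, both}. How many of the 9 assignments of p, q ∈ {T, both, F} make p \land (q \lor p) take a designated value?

Of the 9 assignments, 6 give a value in {T, both}.

6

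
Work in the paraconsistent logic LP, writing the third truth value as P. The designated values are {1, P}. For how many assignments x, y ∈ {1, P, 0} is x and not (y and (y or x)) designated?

4

Designated under: (x=1, y=P); (x=1, y=0); (x=P, y=P); (x=P, y=0).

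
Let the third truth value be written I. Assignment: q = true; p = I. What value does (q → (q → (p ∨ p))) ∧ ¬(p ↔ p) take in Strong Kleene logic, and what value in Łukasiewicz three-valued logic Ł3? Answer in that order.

I; false

In Strong Kleene logic: p ∨ p = I ∨ I = I
q → (p ∨ p) = true → I = I  [¬true ∨ I]
q → (q → (p ∨ p)) = true → I = I
p ↔ p = I ↔ I = I
¬(p ↔ p) = ¬I = I
(q → (q → (p ∨ p))) ∧ ¬(p ↔ p) = I ∧ I = I
In Łukasiewicz three-valued logic Ł3: p ∨ p = I ∨ I = I
q → (p ∨ p) = true → I = I
q → (q → (p ∨ p)) = true → I = I
p ↔ p = I ↔ I = true
¬(p ↔ p) = ¬true = false
(q → (q → (p ∨ p))) ∧ ¬(p ↔ p) = I ∧ false = false
They differ because Strong Kleene logic and Łukasiewicz three-valued logic Ł3 treat I differently under implication.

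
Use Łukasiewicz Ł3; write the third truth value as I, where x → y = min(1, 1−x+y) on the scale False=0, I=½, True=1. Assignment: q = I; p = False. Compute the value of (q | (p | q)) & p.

p | q = False | I = I
q | (p | q) = I | I = I
(q | (p | q)) & p = I & False = False

False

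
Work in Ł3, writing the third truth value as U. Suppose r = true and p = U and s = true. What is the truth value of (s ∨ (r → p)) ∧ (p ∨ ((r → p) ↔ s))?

r → p = true → U = U  [min(1, 1−1+½)]
s ∨ (r → p) = true ∨ U = true
r → p = true → U = U
(r → p) ↔ s = U ↔ true = U
p ∨ ((r → p) ↔ s) = U ∨ U = U
(s ∨ (r → p)) ∧ (p ∨ ((r → p) ↔ s)) = true ∧ U = U

U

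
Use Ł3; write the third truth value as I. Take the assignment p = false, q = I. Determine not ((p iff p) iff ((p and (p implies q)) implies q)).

p iff p = false iff false = true
p implies q = false implies I = true  [min(1, 1−0+½)]
p and (p implies q) = false and true = false
(p and (p implies q)) implies q = false implies I = true
(p iff p) iff ((p and (p implies q)) implies q) = true iff true = true
not ((p iff p) iff ((p and (p implies q)) implies q)) = not true = false

false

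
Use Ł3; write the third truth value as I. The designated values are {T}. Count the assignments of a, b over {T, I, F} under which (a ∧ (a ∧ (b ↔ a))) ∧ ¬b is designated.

0

Of the 9 assignments, 0 give a value in {T}.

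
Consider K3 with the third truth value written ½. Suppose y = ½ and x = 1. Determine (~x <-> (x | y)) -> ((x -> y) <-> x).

~x = ~1 = 0
x | y = 1 | ½ = 1
~x <-> (x | y) = 0 <-> 1 = 0
x -> y = 1 -> ½ = ½  [~1 | ½]
(x -> y) <-> x = ½ <-> 1 = ½
(~x <-> (x | y)) -> ((x -> y) <-> x) = 0 -> ½ = 1

1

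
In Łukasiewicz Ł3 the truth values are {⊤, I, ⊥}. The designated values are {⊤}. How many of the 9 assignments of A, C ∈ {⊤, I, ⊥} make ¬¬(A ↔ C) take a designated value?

3

Designated under: (A=⊤, C=⊤); (A=I, C=I); (A=⊥, C=⊥).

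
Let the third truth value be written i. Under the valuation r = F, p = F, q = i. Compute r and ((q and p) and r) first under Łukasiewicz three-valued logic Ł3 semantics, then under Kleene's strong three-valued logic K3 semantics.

F; F

In Łukasiewicz three-valued logic Ł3: q and p = i and F = F
(q and p) and r = F and F = F
r and ((q and p) and r) = F and F = F
In Kleene's strong three-valued logic K3: q and p = i and F = F
(q and p) and r = F and F = F
r and ((q and p) and r) = F and F = F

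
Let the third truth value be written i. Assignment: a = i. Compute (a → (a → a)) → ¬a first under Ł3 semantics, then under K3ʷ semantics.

In Ł3: a → a = i → i = True  [min(1, 1−½+½)]
a → (a → a) = i → True = True
¬a = ¬i = i
(a → (a → a)) → ¬a = True → i = i
In K3ʷ: a → a = i → i = i  [any arg is the third value ⇒ result is the third value]
a → (a → a) = i → i = i
¬a = ¬i = i
(a → (a → a)) → ¬a = i → i = i

i; i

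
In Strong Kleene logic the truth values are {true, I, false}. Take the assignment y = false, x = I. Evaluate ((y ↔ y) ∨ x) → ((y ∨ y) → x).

true

y ↔ y = false ↔ false = true
(y ↔ y) ∨ x = true ∨ I = true
y ∨ y = false ∨ false = false
(y ∨ y) → x = false → I = true  [¬false ∨ I]
((y ↔ y) ∨ x) → ((y ∨ y) → x) = true → true = true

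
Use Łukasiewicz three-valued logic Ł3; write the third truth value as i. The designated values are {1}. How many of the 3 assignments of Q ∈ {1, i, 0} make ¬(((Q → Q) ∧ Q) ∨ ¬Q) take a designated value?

0

Q=1: 0 ·
Q=i: i ·
Q=0: 0 ·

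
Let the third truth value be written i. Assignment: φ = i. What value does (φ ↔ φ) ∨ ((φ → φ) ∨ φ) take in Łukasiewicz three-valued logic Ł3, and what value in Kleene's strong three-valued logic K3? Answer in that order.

true; i

In Łukasiewicz three-valued logic Ł3: φ ↔ φ = i ↔ i = true  [1 − |½−½|]
φ → φ = i → i = true
(φ → φ) ∨ φ = true ∨ i = true
(φ ↔ φ) ∨ ((φ → φ) ∨ φ) = true ∨ true = true
In Kleene's strong three-valued logic K3: φ ↔ φ = i ↔ i = i
φ → φ = i → i = i  [¬i ∨ i]
(φ → φ) ∨ φ = i ∨ i = i
(φ ↔ φ) ∨ ((φ → φ) ∨ φ) = i ∨ i = i
They differ because Łukasiewicz three-valued logic Ł3 and Kleene's strong three-valued logic K3 treat i differently under implication.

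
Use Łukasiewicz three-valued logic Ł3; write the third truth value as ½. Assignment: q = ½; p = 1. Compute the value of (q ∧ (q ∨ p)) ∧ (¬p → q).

q ∨ p = ½ ∨ 1 = 1
q ∧ (q ∨ p) = ½ ∧ 1 = ½
¬p = ¬1 = 0
¬p → q = 0 → ½ = 1  [min(1, 1−0+½)]
(q ∧ (q ∨ p)) ∧ (¬p → q) = ½ ∧ 1 = ½

½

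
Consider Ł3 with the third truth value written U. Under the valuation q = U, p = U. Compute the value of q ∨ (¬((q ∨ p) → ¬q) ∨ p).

U

q ∨ p = U ∨ U = U
¬q = ¬U = U
(q ∨ p) → ¬q = U → U = 1  [min(1, 1−½+½)]
¬((q ∨ p) → ¬q) = ¬1 = 0
¬((q ∨ p) → ¬q) ∨ p = 0 ∨ U = U
q ∨ (¬((q ∨ p) → ¬q) ∨ p) = U ∨ U = U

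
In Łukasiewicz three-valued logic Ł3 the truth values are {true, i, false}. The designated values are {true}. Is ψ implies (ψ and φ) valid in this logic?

Countermodel: ψ=true, φ=i gives i, which is not designated.

No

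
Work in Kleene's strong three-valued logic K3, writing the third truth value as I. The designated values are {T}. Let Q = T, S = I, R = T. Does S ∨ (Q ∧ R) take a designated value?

Q ∧ R = T ∧ T = T
S ∨ (Q ∧ R) = I ∨ T = T
T ∈ {T}.

Yes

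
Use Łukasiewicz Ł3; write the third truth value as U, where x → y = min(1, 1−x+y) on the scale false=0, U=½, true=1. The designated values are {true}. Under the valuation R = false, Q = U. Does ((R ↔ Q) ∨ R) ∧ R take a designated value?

R ↔ Q = false ↔ U = U
(R ↔ Q) ∨ R = U ∨ false = U
((R ↔ Q) ∨ R) ∧ R = U ∧ false = false
false ∉ {true}.

No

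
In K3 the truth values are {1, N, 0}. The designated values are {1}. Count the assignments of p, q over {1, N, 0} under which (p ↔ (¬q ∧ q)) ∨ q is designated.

Designated under: (p=1, q=1); (p=N, q=1); (p=0, q=1); (p=0, q=0).

4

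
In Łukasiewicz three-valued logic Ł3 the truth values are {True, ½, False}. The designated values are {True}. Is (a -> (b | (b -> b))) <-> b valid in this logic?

Countermodel: a=True, b=½ gives ½, which is not designated.

No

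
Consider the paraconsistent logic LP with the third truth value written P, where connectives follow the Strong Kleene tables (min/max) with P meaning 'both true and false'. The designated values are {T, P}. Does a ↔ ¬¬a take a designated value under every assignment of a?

Every assignment of a over {T, P, F} gives a value in {T, P}.
In particular, with a=P: a ↔ ¬¬a = P.

Yes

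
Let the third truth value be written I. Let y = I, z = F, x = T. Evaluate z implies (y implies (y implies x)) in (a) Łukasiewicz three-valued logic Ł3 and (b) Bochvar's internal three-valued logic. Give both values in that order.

In Łukasiewicz three-valued logic Ł3: y implies x = I implies T = T  [min(1, 1−½+1)]
y implies (y implies x) = I implies T = T
z implies (y implies (y implies x)) = F implies T = T
In Bochvar's internal three-valued logic: y implies x = I implies T = I
y implies (y implies x) = I implies I = I
z implies (y implies (y implies x)) = F implies I = I
They differ because Łukasiewicz three-valued logic Ł3 and Bochvar's internal three-valued logic treat I differently under the binary connectives.

T; I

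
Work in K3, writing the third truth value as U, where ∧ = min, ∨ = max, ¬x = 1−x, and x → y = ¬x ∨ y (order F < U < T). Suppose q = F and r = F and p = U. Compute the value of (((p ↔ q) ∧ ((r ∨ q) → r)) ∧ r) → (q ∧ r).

p ↔ q = U ↔ F = U
r ∨ q = F ∨ F = F
(r ∨ q) → r = F → F = T
(p ↔ q) ∧ ((r ∨ q) → r) = U ∧ T = U
((p ↔ q) ∧ ((r ∨ q) → r)) ∧ r = U ∧ F = F
q ∧ r = F ∧ F = F
(((p ↔ q) ∧ ((r ∨ q) → r)) ∧ r) → (q ∧ r) = F → F = T

T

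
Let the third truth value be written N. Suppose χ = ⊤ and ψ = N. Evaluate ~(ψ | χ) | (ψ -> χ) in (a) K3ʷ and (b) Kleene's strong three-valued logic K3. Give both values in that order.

In K3ʷ: ψ | χ = N | ⊤ = N
~(ψ | χ) = ~N = N
ψ -> χ = N -> ⊤ = N  [any arg is the third value ⇒ result is the third value]
~(ψ | χ) | (ψ -> χ) = N | N = N
In Kleene's strong three-valued logic K3: ψ | χ = N | ⊤ = ⊤
~(ψ | χ) = ~⊤ = ⊥
ψ -> χ = N -> ⊤ = ⊤
~(ψ | χ) | (ψ -> χ) = ⊥ | ⊤ = ⊤
They differ because K3ʷ and Kleene's strong three-valued logic K3 treat N differently under the binary connectives.

N; ⊤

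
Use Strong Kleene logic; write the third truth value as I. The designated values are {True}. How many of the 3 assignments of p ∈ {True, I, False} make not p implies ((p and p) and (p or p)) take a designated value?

p=True: True ✓
p=I: I ·
p=False: False ·

1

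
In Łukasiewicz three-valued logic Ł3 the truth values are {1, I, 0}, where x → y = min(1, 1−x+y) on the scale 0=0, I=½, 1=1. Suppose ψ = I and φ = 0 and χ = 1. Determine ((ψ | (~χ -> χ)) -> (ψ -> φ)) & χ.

~χ = ~1 = 0
~χ -> χ = 0 -> 1 = 1
ψ | (~χ -> χ) = I | 1 = 1
ψ -> φ = I -> 0 = I
(ψ | (~χ -> χ)) -> (ψ -> φ) = 1 -> I = I
((ψ | (~χ -> χ)) -> (ψ -> φ)) & χ = I & 1 = I

I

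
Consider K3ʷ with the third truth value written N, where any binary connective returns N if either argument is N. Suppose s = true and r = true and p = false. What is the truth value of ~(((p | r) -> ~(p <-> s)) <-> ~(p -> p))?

true

p | r = false | true = true
p <-> s = false <-> true = false
~(p <-> s) = ~false = true
(p | r) -> ~(p <-> s) = true -> true = true
p -> p = false -> false = true
~(p -> p) = ~true = false
((p | r) -> ~(p <-> s)) <-> ~(p -> p) = true <-> false = false
~(((p | r) -> ~(p <-> s)) <-> ~(p -> p)) = ~false = true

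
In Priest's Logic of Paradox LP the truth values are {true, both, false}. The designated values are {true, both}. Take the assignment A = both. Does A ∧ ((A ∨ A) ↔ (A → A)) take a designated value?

A ∨ A = both ∨ both = both
A → A = both → both = both  [¬both ∨ both]
(A ∨ A) ↔ (A → A) = both ↔ both = both
A ∧ ((A ∨ A) ↔ (A → A)) = both ∧ both = both
both ∈ {true, both}.

Yes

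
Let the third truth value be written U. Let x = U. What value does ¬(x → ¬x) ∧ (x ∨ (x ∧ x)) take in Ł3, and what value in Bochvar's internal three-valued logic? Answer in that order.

In Ł3: ¬x = ¬U = U
x → ¬x = U → U = True  [min(1, 1−½+½)]
¬(x → ¬x) = ¬True = False
x ∧ x = U ∧ U = U
x ∨ (x ∧ x) = U ∨ U = U
¬(x → ¬x) ∧ (x ∨ (x ∧ x)) = False ∧ U = False
In Bochvar's internal three-valued logic: ¬x = ¬U = U
x → ¬x = U → U = U
¬(x → ¬x) = ¬U = U
x ∧ x = U ∧ U = U
x ∨ (x ∧ x) = U ∨ U = U
¬(x → ¬x) ∧ (x ∨ (x ∧ x)) = U ∧ U = U
They differ because Ł3 and Bochvar's internal three-valued logic treat U differently under the binary connectives.

False; U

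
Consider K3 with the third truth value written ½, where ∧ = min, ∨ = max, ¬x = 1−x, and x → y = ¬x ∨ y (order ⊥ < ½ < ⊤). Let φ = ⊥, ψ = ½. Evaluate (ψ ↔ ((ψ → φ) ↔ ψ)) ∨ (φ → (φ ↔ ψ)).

⊤

ψ → φ = ½ → ⊥ = ½  [¬½ ∨ ⊥]
(ψ → φ) ↔ ψ = ½ ↔ ½ = ½
ψ ↔ ((ψ → φ) ↔ ψ) = ½ ↔ ½ = ½
φ ↔ ψ = ⊥ ↔ ½ = ½
φ → (φ ↔ ψ) = ⊥ → ½ = ⊤
(ψ ↔ ((ψ → φ) ↔ ψ)) ∨ (φ → (φ ↔ ψ)) = ½ ∨ ⊤ = ⊤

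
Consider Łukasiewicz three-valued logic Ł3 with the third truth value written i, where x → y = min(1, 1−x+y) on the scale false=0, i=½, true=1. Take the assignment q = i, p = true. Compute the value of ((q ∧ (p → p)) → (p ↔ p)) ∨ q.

true

p → p = true → true = true
q ∧ (p → p) = i ∧ true = i
p ↔ p = true ↔ true = true
(q ∧ (p → p)) → (p ↔ p) = i → true = true  [min(1, 1−½+1)]
((q ∧ (p → p)) → (p ↔ p)) ∨ q = true ∨ i = true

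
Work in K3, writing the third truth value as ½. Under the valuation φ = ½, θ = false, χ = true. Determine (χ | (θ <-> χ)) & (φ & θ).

θ <-> χ = false <-> true = false
χ | (θ <-> χ) = true | false = true
φ & θ = ½ & false = false
(χ | (θ <-> χ)) & (φ & θ) = true & false = false

false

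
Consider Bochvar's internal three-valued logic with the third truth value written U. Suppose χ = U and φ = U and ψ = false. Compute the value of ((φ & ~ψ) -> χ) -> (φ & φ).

~ψ = ~false = true
φ & ~ψ = U & true = U
(φ & ~ψ) -> χ = U -> U = U  [any arg is the third value ⇒ result is the third value]
φ & φ = U & U = U
((φ & ~ψ) -> χ) -> (φ & φ) = U -> U = U

U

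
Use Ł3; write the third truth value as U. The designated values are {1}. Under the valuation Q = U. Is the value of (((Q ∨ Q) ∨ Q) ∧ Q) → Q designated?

Yes

Q ∨ Q = U ∨ U = U
(Q ∨ Q) ∨ Q = U ∨ U = U
((Q ∨ Q) ∨ Q) ∧ Q = U ∧ U = U
(((Q ∨ Q) ∨ Q) ∧ Q) → Q = U → U = 1  [min(1, 1−½+½)]
1 ∈ {1}.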